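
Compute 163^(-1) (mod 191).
163^(-1) ≡ 75 (mod 191). Verification: 163 × 75 = 12225 ≡ 1 (mod 191)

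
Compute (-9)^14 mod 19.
Using repeated squaring. (-9) ≡ 10 (mod 19). 14 = 8 + 4 + 2 (binary 1110). Repeated squaring mod 19: 10^1 ≡ 10; 10^2 ≡ 10² = 100 ≡ 5; 10^4 ≡ 5² = 25 ≡ 6; 10^8 ≡ 6² = 36 ≡ 17. Multiply: (-9)^14 ≡ 10^8 × 10^4 × 10^2 ≡ 17 × 6 × 5 (mod 19): 17 × 6 = 102 ≡ 7; 7 × 5 = 35 ≡ 16. So (-9)^14 ≡ 16 (mod 19).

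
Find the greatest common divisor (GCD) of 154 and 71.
1

Using the Euclidean algorithm:
154 = 2 × 71 + 12
71 = 5 × 12 + 11
12 = 1 × 11 + 1
11 = 11 × 1 + 0

GCD(154, 71) = 1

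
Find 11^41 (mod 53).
Using repeated squaring. 41 = 32 + 8 + 1 (binary 101001). Repeated squaring mod 53: 11^1 ≡ 11; 11^2 ≡ 11² = 121 ≡ 15; 11^4 ≡ 15² = 225 ≡ 13; 11^8 ≡ 13² = 169 ≡ 10; 11^16 ≡ 10² = 100 ≡ 47; 11^32 ≡ 47² = 2209 ≡ 36. Multiply: 11^41 = 11^32 × 11^8 × 11^1 ≡ 36 × 10 × 11 (mod 53): 36 × 10 = 360 ≡ 42; 42 × 11 = 462 ≡ 38. So 11^41 ≡ 38 (mod 53).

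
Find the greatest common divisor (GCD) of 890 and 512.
2

Using the Euclidean algorithm:
890 = 1 × 512 + 378
512 = 1 × 378 + 134
378 = 2 × 134 + 110
134 = 1 × 110 + 24
110 = 4 × 24 + 14
24 = 1 × 14 + 10
14 = 1 × 10 + 4
10 = 2 × 4 + 2
4 = 2 × 2 + 0

GCD(890, 512) = 2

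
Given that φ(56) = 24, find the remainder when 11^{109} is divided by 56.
By Euler: 11^{24} ≡ 1 (mod 56) since gcd(11, 56) = 1. 109 = 4×24 + 13. So 11^{109} ≡ 11^{13} ≡ 11 (mod 56)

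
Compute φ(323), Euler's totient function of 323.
288

Prime factorization: 323 = 17 × 19
Using the formula φ(n) = n × Π(1 - 1/p) for each prime factor p:
φ(323) = 323 × (1 - 1/17) × (1 - 1/19)
φ(323) = 288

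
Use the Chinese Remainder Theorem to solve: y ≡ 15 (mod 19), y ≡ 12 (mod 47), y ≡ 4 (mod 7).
1516

Using the Chinese Remainder Theorem:
M = product of moduli = 6251
For equation 1: M_1 = 329, 329 ≡ 6 (mod 19), inverse of 329 mod 19 is 16 (check: 6 × 16 = 96 ≡ 1 (mod 19))
For equation 2: M_2 = 133, 133 ≡ 39 (mod 47), inverse of 133 mod 47 is 41 (check: 39 × 41 = 1599 ≡ 1 (mod 47))
For equation 3: M_3 = 893, 893 ≡ 4 (mod 7), inverse of 893 mod 7 is 2 (check: 4 × 2 = 8 ≡ 1 (mod 7))
Combine: y ≡ Σ r_i×M_i×(M_i⁻¹ mod m_i) = 15×329×16 + 12×133×41 + 4×893×2 = 78960 + 65436 + 7144 = 151540
151540 mod 6251 = 1516
y ≡ 1516 (mod 6251)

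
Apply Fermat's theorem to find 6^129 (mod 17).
By Fermat: 6^{16} ≡ 1 (mod 17). 129 = 8×16 + 1. So 6^{129} ≡ 6^{1} ≡ 6 (mod 17)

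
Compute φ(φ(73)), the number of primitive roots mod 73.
Number of primitive roots mod 73 = φ(72) = 24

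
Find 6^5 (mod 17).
5 = 4 + 1 (binary 101). Repeated squaring mod 17: 6^1 ≡ 6; 6^2 ≡ 6² = 36 ≡ 2; 6^4 ≡ 2² = 4 ≡ 4. Multiply: 6^5 = 6^4 × 6^1 ≡ 4 × 6 (mod 17): 4 × 6 = 24 ≡ 7. So 6^5 ≡ 7 (mod 17).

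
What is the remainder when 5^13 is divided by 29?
Using repeated squaring. 13 = 8 + 4 + 1 (binary 1101). Repeated squaring mod 29: 5^1 ≡ 5; 5^2 ≡ 5² = 25 ≡ 25; 5^4 ≡ 25² = 625 ≡ 16; 5^8 ≡ 16² = 256 ≡ 24. Multiply: 5^13 = 5^8 × 5^4 × 5^1 ≡ 24 × 16 × 5 (mod 29): 24 × 16 = 384 ≡ 7; 7 × 5 = 35 ≡ 6. So 5^13 ≡ 6 (mod 29).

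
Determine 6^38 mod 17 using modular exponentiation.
Using Fermat: 6^{16} ≡ 1 (mod 17). 38 ≡ 6 (mod 16). So 6^{38} ≡ 6^{6} ≡ 8 (mod 17)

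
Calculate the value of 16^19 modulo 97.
Using repeated squaring. 19 = 16 + 2 + 1 (binary 10011). Repeated squaring mod 97: 16^1 ≡ 16; 16^2 ≡ 16² = 256 ≡ 62; 16^4 ≡ 62² = 3844 ≡ 61; 16^8 ≡ 61² = 3721 ≡ 35; 16^16 ≡ 35² = 1225 ≡ 61. Multiply: 16^19 = 16^16 × 16^2 × 16^1 ≡ 61 × 62 × 16 (mod 97): 61 × 62 = 3782 ≡ 96; 96 × 16 = 1536 ≡ 81. So 16^19 ≡ 81 (mod 97).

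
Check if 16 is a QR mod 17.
By Euler's criterion: 16^{8} ≡ 1 (mod 17). Since this equals 1, 16 is a QR.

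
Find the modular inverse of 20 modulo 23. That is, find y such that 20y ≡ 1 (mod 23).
15

Using Extended Euclidean Algorithm:
gcd(20, 23) = 1
Bezout coefficients: 20 × -8 + 23 × 7 = 1
So 20 × -8 ≡ 1 (mod 23)
The inverse is -8 mod 23 = 15
Verification: 20 × 15 = 300 = 13 × 23 + 1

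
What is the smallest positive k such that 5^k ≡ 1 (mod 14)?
Powers of 5 mod 14: 5^1≡5, 5^2≡11, 5^3≡13, 5^4≡9, 5^5≡3, 5^6≡1. Order = 6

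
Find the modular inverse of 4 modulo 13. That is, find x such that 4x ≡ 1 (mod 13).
10

Using Extended Euclidean Algorithm:
gcd(4, 13) = 1
Bezout coefficients: 4 × -3 + 13 × 1 = 1
So 4 × -3 ≡ 1 (mod 13)
The inverse is -3 mod 13 = 10
Verification: 4 × 10 = 40 = 3 × 13 + 1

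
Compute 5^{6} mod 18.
1

Using successive squaring:
Binary expansion of 6: 110
Powers of 5 mod 18 (each is the square of the previous):
  5^1 ≡ 5 (mod 18)
  5^2 ≡ 5² = 25 ≡ 7 (mod 18)
  5^4 ≡ 7² = 49 ≡ 13 (mod 18)
6 = 4 + 2, so 5^6 = 5^4 × 5^2 ≡ 13 × 7 (mod 18)
Multiplying step by step:
  13 × 7 = 91 ≡ 1 (mod 18)
Result: 5^6 ≡ 1 (mod 18)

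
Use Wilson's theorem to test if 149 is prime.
(148)! mod 149 = 148. Since 148 ≡ -1 (mod 149), 149 is prime.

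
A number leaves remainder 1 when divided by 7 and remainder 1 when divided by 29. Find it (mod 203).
M = 7 × 29 = 203. M₁ = 29, y₁ ≡ 1 (mod 7). M₂ = 7, y₂ ≡ 25 (mod 29). r = 1×29×1 + 1×7×25 ≡ 1 (mod 203)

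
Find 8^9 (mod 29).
9 = 8 + 1 (binary 1001). Repeated squaring mod 29: 8^1 ≡ 8; 8^2 ≡ 8² = 64 ≡ 6; 8^4 ≡ 6² = 36 ≡ 7; 8^8 ≡ 7² = 49 ≡ 20. Multiply: 8^9 = 8^8 × 8^1 ≡ 20 × 8 (mod 29): 20 × 8 = 160 ≡ 15. So 8^9 ≡ 15 (mod 29).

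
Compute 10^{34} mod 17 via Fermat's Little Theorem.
15

By Fermat's Little Theorem, a^(p-1) ≡ 1 (mod p) for prime p and gcd(a, p) = 1
Here p = 17, so 10^16 ≡ 1 (mod 17)
We can reduce the exponent: 34 mod 16 = 2
So 10^34 ≡ 10^2 (mod 17)
Computing: 10^2 mod 17 = 15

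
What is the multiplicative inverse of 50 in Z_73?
19

Using Extended Euclidean Algorithm:
gcd(50, 73) = 1
Bezout coefficients: 50 × 19 + 73 × -13 = 1
So 50 × 19 ≡ 1 (mod 73)
The inverse is 19 mod 73 = 19
Verification: 50 × 19 = 950 = 13 × 73 + 1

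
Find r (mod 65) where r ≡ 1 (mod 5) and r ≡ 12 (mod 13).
M = 5 × 13 = 65. M₁ = 13, y₁ ≡ 2 (mod 5). M₂ = 5, y₂ ≡ 8 (mod 13). r = 1×13×2 + 12×5×8 ≡ 51 (mod 65)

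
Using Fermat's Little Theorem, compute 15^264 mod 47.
By Fermat: 15^{46} ≡ 1 (mod 47). 264 = 5×46 + 34. So 15^{264} ≡ 15^{34} ≡ 42 (mod 47)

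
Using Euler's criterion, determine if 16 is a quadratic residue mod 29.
By Euler's criterion: 16^{14} ≡ 1 (mod 29). Since this equals 1, 16 is a QR.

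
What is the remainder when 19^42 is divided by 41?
Using Fermat: 19^{40} ≡ 1 (mod 41). 42 ≡ 2 (mod 40). So 19^{42} ≡ 19^{2} ≡ 33 (mod 41)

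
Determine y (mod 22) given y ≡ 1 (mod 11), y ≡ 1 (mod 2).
1

Using the Chinese Remainder Theorem:
M = product of moduli = 22
For equation 1: M_1 = 2, 2 ≡ 2 (mod 11), inverse of 2 mod 11 is 6 (check: 2 × 6 = 12 ≡ 1 (mod 11))
For equation 2: M_2 = 11, 11 ≡ 1 (mod 2), inverse of 11 mod 2 is 1 (check: 1 × 1 = 1 ≡ 1 (mod 2))
Combine: y ≡ Σ r_i×M_i×(M_i⁻¹ mod m_i) = 1×2×6 + 1×11×1 = 12 + 11 = 23
23 mod 22 = 1
y ≡ 1 (mod 22)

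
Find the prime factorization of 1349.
19 × 71

Divide by primes starting from smallest:
1349 ÷ 19 = 71
71 ÷ 71 = 1

1349 = 19 × 71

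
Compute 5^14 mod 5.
Using repeated squaring. 5 ≡ 0 (mod 5). 14 = 8 + 4 + 2 (binary 1110). Repeated squaring mod 5: 0^1 ≡ 0; 0^2 ≡ 0² = 0 ≡ 0; 0^4 ≡ 0² = 0 ≡ 0; 0^8 ≡ 0² = 0 ≡ 0. Multiply: 5^14 ≡ 0^8 × 0^4 × 0^2 ≡ 0 × 0 × 0 (mod 5): 0 × 0 = 0 ≡ 0; 0 × 0 = 0 ≡ 0. So 5^14 ≡ 0 (mod 5).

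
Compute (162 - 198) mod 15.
9

(162 - 198) = -36
-36 mod 15 = 9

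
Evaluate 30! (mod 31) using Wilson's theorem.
By Wilson's theorem, (30)! ≡ -1 ≡ 30 (mod 31)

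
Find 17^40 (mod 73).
Using repeated squaring. 40 = 32 + 8 (binary 101000). Repeated squaring mod 73: 17^1 ≡ 17; 17^2 ≡ 17² = 289 ≡ 70; 17^4 ≡ 70² = 4900 ≡ 9; 17^8 ≡ 9² = 81 ≡ 8; 17^16 ≡ 8² = 64 ≡ 64; 17^32 ≡ 64² = 4096 ≡ 8. Multiply: 17^40 = 17^32 × 17^8 ≡ 8 × 8 (mod 73): 8 × 8 = 64 ≡ 64. So 17^40 ≡ 64 (mod 73).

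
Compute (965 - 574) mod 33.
28

(965 - 574) = 391
391 mod 33 = 28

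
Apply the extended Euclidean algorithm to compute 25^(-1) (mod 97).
Extended GCD: 25(-31) + 97(8) = 1. So 25^(-1) ≡ 66 ≡ 66 (mod 97). Verify: 25 × 66 = 1650 ≡ 1 (mod 97)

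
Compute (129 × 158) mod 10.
2

(129 × 158) = 20382
20382 mod 10 = 2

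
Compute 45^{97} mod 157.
78

Using successive squaring:
Binary expansion of 97: 1100001
Powers of 45 mod 157 (each is the square of the previous):
  45^1 ≡ 45 (mod 157)
  45^2 ≡ 45² = 2025 ≡ 141 (mod 157)
  45^4 ≡ 141² = 19881 ≡ 99 (mod 157)
  45^8 ≡ 99² = 9801 ≡ 67 (mod 157)
  45^16 ≡ 67² = 4489 ≡ 93 (mod 157)
  45^32 ≡ 93² = 8649 ≡ 14 (mod 157)
  45^64 ≡ 14² = 196 ≡ 39 (mod 157)
97 = 64 + 32 + 1, so 45^97 = 45^64 × 45^32 × 45^1 ≡ 39 × 14 × 45 (mod 157)
Multiplying step by step:
  39 × 14 = 546 ≡ 75 (mod 157)
  75 × 45 = 3375 ≡ 78 (mod 157)
Result: 45^97 ≡ 78 (mod 157)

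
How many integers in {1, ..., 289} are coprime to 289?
272

Prime factorization: 289 = 17^2
Using the formula φ(n) = n × Π(1 - 1/p) for each prime factor p:
φ(289) = 289 × (1 - 1/17)
φ(289) = 272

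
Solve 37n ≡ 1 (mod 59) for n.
8

Using Extended Euclidean Algorithm:
gcd(37, 59) = 1
Bezout coefficients: 37 × 8 + 59 × -5 = 1
So 37 × 8 ≡ 1 (mod 59)
The inverse is 8 mod 59 = 8
Verification: 37 × 8 = 296 = 5 × 59 + 1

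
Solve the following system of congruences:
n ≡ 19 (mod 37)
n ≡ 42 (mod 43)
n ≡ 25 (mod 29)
31432

Using the Chinese Remainder Theorem:
M = product of moduli = 46139
For equation 1: M_1 = 1247, 1247 ≡ 26 (mod 37), inverse of 1247 mod 37 is 10 (check: 26 × 10 = 260 ≡ 1 (mod 37))
For equation 2: M_2 = 1073, 1073 ≡ 41 (mod 43), inverse of 1073 mod 43 is 21 (check: 41 × 21 = 861 ≡ 1 (mod 43))
For equation 3: M_3 = 1591, 1591 ≡ 25 (mod 29), inverse of 1591 mod 29 is 7 (check: 25 × 7 = 175 ≡ 1 (mod 29))
Combine: n ≡ Σ r_i×M_i×(M_i⁻¹ mod m_i) = 19×1247×10 + 42×1073×21 + 25×1591×7 = 236930 + 946386 + 278425 = 1461741
1461741 mod 46139 = 31432
n ≡ 31432 (mod 46139)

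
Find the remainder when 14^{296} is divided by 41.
By Fermat: 14^{40} ≡ 1 (mod 41). 296 = 7×40 + 16. So 14^{296} ≡ 14^{16} ≡ 1 (mod 41)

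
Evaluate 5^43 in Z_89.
Using repeated squaring. 43 = 32 + 8 + 2 + 1 (binary 101011). Repeated squaring mod 89: 5^1 ≡ 5; 5^2 ≡ 5² = 25 ≡ 25; 5^4 ≡ 25² = 625 ≡ 2; 5^8 ≡ 2² = 4 ≡ 4; 5^16 ≡ 4² = 16 ≡ 16; 5^32 ≡ 16² = 256 ≡ 78. Multiply: 5^43 = 5^32 × 5^8 × 5^2 × 5^1 ≡ 78 × 4 × 25 × 5 (mod 89): 78 × 4 = 312 ≡ 45; 45 × 25 = 1125 ≡ 57; 57 × 5 = 285 ≡ 18. So 5^43 ≡ 18 (mod 89).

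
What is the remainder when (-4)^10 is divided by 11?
(-4) ≡ 7 (mod 11). 10 = 8 + 2 (binary 1010). Repeated squaring mod 11: 7^1 ≡ 7; 7^2 ≡ 7² = 49 ≡ 5; 7^4 ≡ 5² = 25 ≡ 3; 7^8 ≡ 3² = 9 ≡ 9. Multiply: (-4)^10 ≡ 7^8 × 7^2 ≡ 9 × 5 (mod 11): 9 × 5 = 45 ≡ 1. So (-4)^10 ≡ 1 (mod 11).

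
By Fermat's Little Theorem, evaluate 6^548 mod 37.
By Fermat: 6^{36} ≡ 1 (mod 37). 548 ≡ 8 (mod 36). So 6^{548} ≡ 6^{8} ≡ 1 (mod 37)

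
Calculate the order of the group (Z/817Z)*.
756

Prime factorization: 817 = 19 × 43
Using the formula φ(n) = n × Π(1 - 1/p) for each prime factor p:
φ(817) = 817 × (1 - 1/19) × (1 - 1/43)
φ(817) = 756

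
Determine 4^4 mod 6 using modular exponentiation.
4 = 4 (binary 100). Repeated squaring mod 6: 4^1 ≡ 4; 4^2 ≡ 4² = 16 ≡ 4; 4^4 ≡ 4² = 16 ≡ 4. So 4^4 ≡ 4 (mod 6).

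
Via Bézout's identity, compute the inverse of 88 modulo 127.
Extended GCD: 88(13) + 127(-9) = 1. So 88^(-1) ≡ 13 ≡ 13 (mod 127). Verify: 88 × 13 = 1144 ≡ 1 (mod 127)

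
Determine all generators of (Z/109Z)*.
Primitive roots mod 109: {6, 10, 11, 13, 14, 18, 24, 30, 37, 39, 40, 42, 44, 47, 50, 51, 52, 53, 56, 57, 58, 59, 62, 65, 67, 69, 70, 72, 79, 85, 91, 95, 96, 98, 99, 103}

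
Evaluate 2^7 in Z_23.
7 = 4 + 2 + 1 (binary 111). Repeated squaring mod 23: 2^1 ≡ 2; 2^2 ≡ 2² = 4 ≡ 4; 2^4 ≡ 4² = 16 ≡ 16. Multiply: 2^7 = 2^4 × 2^2 × 2^1 ≡ 16 × 4 × 2 (mod 23): 16 × 4 = 64 ≡ 18; 18 × 2 = 36 ≡ 13. So 2^7 ≡ 13 (mod 23).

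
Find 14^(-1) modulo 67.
24

Using Extended Euclidean Algorithm:
gcd(14, 67) = 1
Bezout coefficients: 14 × 24 + 67 × -5 = 1
So 14 × 24 ≡ 1 (mod 67)
The inverse is 24 mod 67 = 24
Verification: 14 × 24 = 336 = 5 × 67 + 1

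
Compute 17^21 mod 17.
Using repeated squaring. 17 ≡ 0 (mod 17). 21 = 16 + 4 + 1 (binary 10101). Repeated squaring mod 17: 0^1 ≡ 0; 0^2 ≡ 0² = 0 ≡ 0; 0^4 ≡ 0² = 0 ≡ 0; 0^8 ≡ 0² = 0 ≡ 0; 0^16 ≡ 0² = 0 ≡ 0. Multiply: 17^21 ≡ 0^16 × 0^4 × 0^1 ≡ 0 × 0 × 0 (mod 17): 0 × 0 = 0 ≡ 0; 0 × 0 = 0 ≡ 0. So 17^21 ≡ 0 (mod 17).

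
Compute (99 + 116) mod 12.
11

(99 + 116) = 215
215 mod 12 = 11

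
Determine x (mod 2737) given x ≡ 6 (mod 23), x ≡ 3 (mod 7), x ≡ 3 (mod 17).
2145

Using the Chinese Remainder Theorem:
M = product of moduli = 2737
For equation 1: M_1 = 119, 119 ≡ 4 (mod 23), inverse of 119 mod 23 is 6 (check: 4 × 6 = 24 ≡ 1 (mod 23))
For equation 2: M_2 = 391, 391 ≡ 6 (mod 7), inverse of 391 mod 7 is 6 (check: 6 × 6 = 36 ≡ 1 (mod 7))
For equation 3: M_3 = 161, 161 ≡ 8 (mod 17), inverse of 161 mod 17 is 15 (check: 8 × 15 = 120 ≡ 1 (mod 17))
Combine: x ≡ Σ r_i×M_i×(M_i⁻¹ mod m_i) = 6×119×6 + 3×391×6 + 3×161×15 = 4284 + 7038 + 7245 = 18567
18567 mod 2737 = 2145
x ≡ 2145 (mod 2737)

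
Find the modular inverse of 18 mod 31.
18^(-1) ≡ 19 (mod 31). Verification: 18 × 19 = 342 ≡ 1 (mod 31)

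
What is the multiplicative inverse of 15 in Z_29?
15^(-1) ≡ 2 (mod 29). Verification: 15 × 2 = 30 ≡ 1 (mod 29)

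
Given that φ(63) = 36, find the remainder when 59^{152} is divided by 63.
By Euler: 59^{36} ≡ 1 (mod 63) since gcd(59, 63) = 1. 152 = 4×36 + 8. So 59^{152} ≡ 59^{8} ≡ 16 (mod 63)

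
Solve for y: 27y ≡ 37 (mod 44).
3

Since gcd(27, 44) = 1 divides 37, a solution exists.
Multiply both sides by the inverse of 27 mod 44:
  27^(-1) mod 44 = 31
  x ≡ 31 × 37 ≡ 1147 ≡ 3 (mod 44)
Verification: 27 × 3 = 81 = 1 × 44 + 37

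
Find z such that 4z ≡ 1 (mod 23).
4^(-1) ≡ 6 (mod 23). Verification: 4 × 6 = 24 ≡ 1 (mod 23)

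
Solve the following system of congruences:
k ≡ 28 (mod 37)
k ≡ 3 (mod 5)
28

Using the Chinese Remainder Theorem:
M = product of moduli = 185
For equation 1: M_1 = 5, 5 ≡ 5 (mod 37), inverse of 5 mod 37 is 15 (check: 5 × 15 = 75 ≡ 1 (mod 37))
For equation 2: M_2 = 37, 37 ≡ 2 (mod 5), inverse of 37 mod 5 is 3 (check: 2 × 3 = 6 ≡ 1 (mod 5))
Combine: k ≡ Σ r_i×M_i×(M_i⁻¹ mod m_i) = 28×5×15 + 3×37×3 = 2100 + 333 = 2433
2433 mod 185 = 28
k ≡ 28 (mod 185)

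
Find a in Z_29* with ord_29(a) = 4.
12 has order 4 mod 29 since 12^{4} ≡ 1 (mod 29) and no smaller power works.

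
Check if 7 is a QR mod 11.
By Euler's criterion: 7^{5} ≡ 10 (mod 11). Since this equals -1 (≡ 10), 7 is not a QR.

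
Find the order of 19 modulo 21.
Powers of 19 mod 21: 19^1≡19, 19^2≡4, 19^3≡13, 19^4≡16, 19^5≡10, 19^6≡1. Order = 6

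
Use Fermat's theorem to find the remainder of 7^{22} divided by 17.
9

By Fermat's Little Theorem, a^(p-1) ≡ 1 (mod p) for prime p and gcd(a, p) = 1
Here p = 17, so 7^16 ≡ 1 (mod 17)
We can reduce the exponent: 22 mod 16 = 6
So 7^22 ≡ 7^6 (mod 17)
Computing: 7^6 mod 17 = 9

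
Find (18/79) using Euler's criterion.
(18/79) = 18^{39} mod 79 = 1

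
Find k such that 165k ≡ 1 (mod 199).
165^(-1) ≡ 158 (mod 199). Verification: 165 × 158 = 26070 ≡ 1 (mod 199)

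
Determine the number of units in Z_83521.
78608

Prime factorization: 83521 = 17^4
Using the formula φ(n) = n × Π(1 - 1/p) for each prime factor p:
φ(83521) = 83521 × (1 - 1/17)
φ(83521) = 78608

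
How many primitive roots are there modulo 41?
16

The number of primitive roots modulo p is φ(p-1) = φ(40)
φ(40) = 16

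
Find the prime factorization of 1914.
2 × 3 × 11 × 29

Divide by primes starting from smallest:
1914 ÷ 2 = 957
957 ÷ 3 = 319
319 ÷ 11 = 29
29 ÷ 29 = 1

1914 = 2 × 3 × 11 × 29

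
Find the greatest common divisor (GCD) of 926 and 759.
1

Using the Euclidean algorithm:
926 = 1 × 759 + 167
759 = 4 × 167 + 91
167 = 1 × 91 + 76
91 = 1 × 76 + 15
76 = 5 × 15 + 1
15 = 15 × 1 + 0

GCD(926, 759) = 1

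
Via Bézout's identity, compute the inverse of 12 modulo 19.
Extended GCD: 12(8) + 19(-5) = 1. So 12^(-1) ≡ 8 ≡ 8 (mod 19). Verify: 12 × 8 = 96 ≡ 1 (mod 19)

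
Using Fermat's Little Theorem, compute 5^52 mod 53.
By Fermat's Little Theorem, 5^{52} ≡ 1 (mod 53) since 53 is prime and gcd(5, 53) = 1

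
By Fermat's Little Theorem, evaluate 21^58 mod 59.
By Fermat's Little Theorem, 21^{58} ≡ 1 (mod 59) since 59 is prime and gcd(21, 59) = 1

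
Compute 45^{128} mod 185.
10

Using successive squaring:
Binary expansion of 128: 10000000
Powers of 45 mod 185 (each is the square of the previous):
  45^1 ≡ 45 (mod 185)
  45^2 ≡ 45² = 2025 ≡ 175 (mod 185)
  45^4 ≡ 175² = 30625 ≡ 100 (mod 185)
  45^8 ≡ 100² = 10000 ≡ 10 (mod 185)
  45^16 ≡ 10² = 100 ≡ 100 (mod 185)
  45^32 ≡ 100² = 10000 ≡ 10 (mod 185)
  45^64 ≡ 10² = 100 ≡ 100 (mod 185)
  45^128 ≡ 100² = 10000 ≡ 10 (mod 185)
128 is a power of 2, so 45^128 is the last square: ≡ 10 (mod 185)
Result: 45^128 ≡ 10 (mod 185)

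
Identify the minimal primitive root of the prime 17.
p - 1 = 16 has prime divisors 2. h is a primitive root mod 17 iff h^(16/q) ≢ 1 (mod 17) for each such q.
h = 2: 2^8 ≡ 1 (mod 17); 2^8 ≡ 1, so not a primitive root.
h = 3: 3^8 ≡ 16 (mod 17); none is 1, so 3 has order 16 and is a primitive root.
The smallest primitive root mod 17 is g = 3.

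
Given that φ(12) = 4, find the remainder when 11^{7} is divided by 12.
By Euler: 11^{4} ≡ 1 (mod 12) since gcd(11, 12) = 1. 7 = 1×4 + 3. So 11^{7} ≡ 11^{3} ≡ 11 (mod 12)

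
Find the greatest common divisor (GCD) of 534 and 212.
2

Using the Euclidean algorithm:
534 = 2 × 212 + 110
212 = 1 × 110 + 102
110 = 1 × 102 + 8
102 = 12 × 8 + 6
8 = 1 × 6 + 2
6 = 3 × 2 + 0

GCD(534, 212) = 2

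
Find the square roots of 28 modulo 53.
The square roots of 28 mod 53 are 44 and 9. Verify: 44² = 1936 ≡ 28 (mod 53)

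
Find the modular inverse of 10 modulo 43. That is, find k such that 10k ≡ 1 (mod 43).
13

Using Extended Euclidean Algorithm:
gcd(10, 43) = 1
Bezout coefficients: 10 × 13 + 43 × -3 = 1
So 10 × 13 ≡ 1 (mod 43)
The inverse is 13 mod 43 = 13
Verification: 10 × 13 = 130 = 3 × 43 + 1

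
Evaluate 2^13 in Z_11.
Using Fermat: 2^{10} ≡ 1 (mod 11). 13 ≡ 3 (mod 10). So 2^{13} ≡ 2^{3} ≡ 8 (mod 11)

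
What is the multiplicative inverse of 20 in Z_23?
20^(-1) ≡ 15 (mod 23). Verification: 20 × 15 = 300 ≡ 1 (mod 23)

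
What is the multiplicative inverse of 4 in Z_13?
4^(-1) ≡ 10 (mod 13). Verification: 4 × 10 = 40 ≡ 1 (mod 13)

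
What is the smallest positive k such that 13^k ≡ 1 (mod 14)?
Powers of 13 mod 14: 13^1≡13, 13^2≡1. Order = 2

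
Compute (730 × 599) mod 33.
20

(730 × 599) = 437270
437270 mod 33 = 20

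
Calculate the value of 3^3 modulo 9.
3 = 2 + 1 (binary 11). Repeated squaring mod 9: 3^1 ≡ 3; 3^2 ≡ 3² = 9 ≡ 0. Multiply: 3^3 = 3^2 × 3^1 ≡ 0 × 3 (mod 9): 0 × 3 = 0 ≡ 0. So 3^3 ≡ 0 (mod 9).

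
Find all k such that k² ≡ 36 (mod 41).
The square roots of 36 mod 41 are 6 and 35. Verify: 6² = 36 ≡ 36 (mod 41)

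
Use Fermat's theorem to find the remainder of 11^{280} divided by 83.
26

By Fermat's Little Theorem, a^(p-1) ≡ 1 (mod p) for prime p and gcd(a, p) = 1
Here p = 83, so 11^82 ≡ 1 (mod 83)
We can reduce the exponent: 280 mod 82 = 34
So 11^280 ≡ 11^34 (mod 83)
Computing: 11^34 mod 83 = 26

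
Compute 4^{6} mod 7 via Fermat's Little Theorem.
1

By Fermat's Little Theorem, a^(p-1) ≡ 1 (mod p) for prime p and gcd(a, p) = 1
Here p = 7, so 4^6 ≡ 1 (mod 7)
We can reduce the exponent: 6 mod 6 = 0
So 4^6 ≡ 4^0 (mod 7)
Computing: 4^0 mod 7 = 1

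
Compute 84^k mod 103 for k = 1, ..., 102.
g^1, g^2, ..., g^{102} mod 103: {84, 52, 42, 26, 21, 13, 62, 58, 31, 29, 67, 66, 85, 33, 94, 68, 47, 34, 75, 17, 89, 60, 96, 30, 48, 15, 24, 59, 12, 81, 6, 92, 3, 46, 53, 23, 78, 63, 39, 83, 71, 93, 87, 98, 95, 49, 99, 76, 101, 38, 102, 19, 51, 61, 77, 82, 90, 41, 45, 72, 74, 36, 37, 18, 70, 9, 35, 56, 69, 28, 86, 14, 43, 7, 73, 55, 88, 79, 44, 91, 22, 97, 11, 100, 57, 50, 80, 25, 40, 64, 20, 32, 10, 16, 5, 8, 54, 4, 27, 2, 65, 1}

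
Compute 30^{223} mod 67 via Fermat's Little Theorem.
30

By Fermat's Little Theorem, a^(p-1) ≡ 1 (mod p) for prime p and gcd(a, p) = 1
Here p = 67, so 30^66 ≡ 1 (mod 67)
We can reduce the exponent: 223 mod 66 = 25
So 30^223 ≡ 30^25 (mod 67)
Computing: 30^25 mod 67 = 30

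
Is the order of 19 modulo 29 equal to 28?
Yes, ord_29(19) = 28.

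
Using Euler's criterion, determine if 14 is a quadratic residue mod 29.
By Euler's criterion: 14^{14} ≡ 28 (mod 29). Since this equals -1 (≡ 28), 14 is not a QR.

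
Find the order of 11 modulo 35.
Powers of 11 mod 35: 11^1≡11, 11^2≡16, 11^3≡1. Order = 3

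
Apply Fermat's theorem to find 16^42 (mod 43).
By Fermat's Little Theorem, 16^{42} ≡ 1 (mod 43) since 43 is prime and gcd(16, 43) = 1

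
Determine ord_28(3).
Powers of 3 mod 28: 3^1≡3, 3^2≡9, 3^3≡27, 3^4≡25, 3^5≡19, 3^6≡1. Order = 6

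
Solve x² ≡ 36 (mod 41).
The square roots of 36 mod 41 are 6 and 35. Verify: 6² = 36 ≡ 36 (mod 41)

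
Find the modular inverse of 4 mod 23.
4^(-1) ≡ 6 (mod 23). Verification: 4 × 6 = 24 ≡ 1 (mod 23)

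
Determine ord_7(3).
Powers of 3 mod 7: 3^1≡3, 3^2≡2, 3^3≡6, 3^4≡4, 3^5≡5, 3^6≡1. Order = 6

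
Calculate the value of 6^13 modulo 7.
Using Fermat: 6^{6} ≡ 1 (mod 7). 13 ≡ 1 (mod 6). So 6^{13} ≡ 6^{1} ≡ 6 (mod 7)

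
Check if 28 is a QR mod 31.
By Euler's criterion: 28^{15} ≡ 1 (mod 31). Since this equals 1, 28 is a QR.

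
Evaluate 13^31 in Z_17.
Using Fermat: 13^{16} ≡ 1 (mod 17). 31 ≡ 15 (mod 16). So 13^{31} ≡ 13^{15} ≡ 4 (mod 17)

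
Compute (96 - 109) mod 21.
8

(96 - 109) = -13
-13 mod 21 = 8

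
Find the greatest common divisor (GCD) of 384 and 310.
2

Using the Euclidean algorithm:
384 = 1 × 310 + 74
310 = 4 × 74 + 14
74 = 5 × 14 + 4
14 = 3 × 4 + 2
4 = 2 × 2 + 0

GCD(384, 310) = 2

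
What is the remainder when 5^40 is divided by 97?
Using repeated squaring. 40 = 32 + 8 (binary 101000). Repeated squaring mod 97: 5^1 ≡ 5; 5^2 ≡ 5² = 25 ≡ 25; 5^4 ≡ 25² = 625 ≡ 43; 5^8 ≡ 43² = 1849 ≡ 6; 5^16 ≡ 6² = 36 ≡ 36; 5^32 ≡ 36² = 1296 ≡ 35. Multiply: 5^40 = 5^32 × 5^8 ≡ 35 × 6 (mod 97): 35 × 6 = 210 ≡ 16. So 5^40 ≡ 16 (mod 97).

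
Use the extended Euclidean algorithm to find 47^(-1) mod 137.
Extended GCD: 47(35) + 137(-12) = 1. So 47^(-1) ≡ 35 ≡ 35 (mod 137). Verify: 47 × 35 = 1645 ≡ 1 (mod 137)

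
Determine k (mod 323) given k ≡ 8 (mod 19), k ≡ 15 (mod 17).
236

Using the Chinese Remainder Theorem:
M = product of moduli = 323
For equation 1: M_1 = 17, 17 ≡ 17 (mod 19), inverse of 17 mod 19 is 9 (check: 17 × 9 = 153 ≡ 1 (mod 19))
For equation 2: M_2 = 19, 19 ≡ 2 (mod 17), inverse of 19 mod 17 is 9 (check: 2 × 9 = 18 ≡ 1 (mod 17))
Combine: k ≡ Σ r_i×M_i×(M_i⁻¹ mod m_i) = 8×17×9 + 15×19×9 = 1224 + 2565 = 3789
3789 mod 323 = 236
k ≡ 236 (mod 323)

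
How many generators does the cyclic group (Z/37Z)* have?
12

The number of primitive roots modulo p is φ(p-1) = φ(36)
φ(36) = 12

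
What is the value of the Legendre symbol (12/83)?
(12/83) = 12^{41} mod 83 = 1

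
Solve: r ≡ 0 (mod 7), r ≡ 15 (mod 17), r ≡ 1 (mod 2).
M = 7 × 17 × 2 = 238. M₁ = 34, y₁ ≡ 6 (mod 7). M₂ = 14, y₂ ≡ 11 (mod 17). M₃ = 119, y₃ ≡ 1 (mod 2). r = 0×34×6 + 15×14×11 + 1×119×1 ≡ 49 (mod 238)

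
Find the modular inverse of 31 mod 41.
31^(-1) ≡ 4 (mod 41). Verification: 31 × 4 = 124 ≡ 1 (mod 41)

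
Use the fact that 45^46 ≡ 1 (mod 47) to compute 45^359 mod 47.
By Fermat: 45^{46} ≡ 1 (mod 47). 359 = 7×46 + 37. So 45^{359} ≡ 45^{37} ≡ 19 (mod 47)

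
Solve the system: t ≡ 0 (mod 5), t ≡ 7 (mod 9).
M = 5 × 9 = 45. M₁ = 9, y₁ ≡ 4 (mod 5). M₂ = 5, y₂ ≡ 2 (mod 9). t = 0×9×4 + 7×5×2 ≡ 25 (mod 45)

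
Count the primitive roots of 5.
2

The number of primitive roots modulo p is φ(p-1) = φ(4)
φ(4) = 2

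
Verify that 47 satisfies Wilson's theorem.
(46)! mod 47 = 46. Since this equals -1 (mod 47), Wilson confirms 47 is prime.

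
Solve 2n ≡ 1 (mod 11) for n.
6

Using Extended Euclidean Algorithm:
gcd(2, 11) = 1
Bezout coefficients: 2 × -5 + 11 × 1 = 1
So 2 × -5 ≡ 1 (mod 11)
The inverse is -5 mod 11 = 6
Verification: 2 × 6 = 12 = 1 × 11 + 1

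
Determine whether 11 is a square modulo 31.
By Euler's criterion: 11^{15} ≡ 30 (mod 31). Since this equals -1 (≡ 30), 11 is not a QR.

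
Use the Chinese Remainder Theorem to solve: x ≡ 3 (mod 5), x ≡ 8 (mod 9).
M = 5 × 9 = 45. M₁ = 9, y₁ ≡ 4 (mod 5). M₂ = 5, y₂ ≡ 2 (mod 9). x = 3×9×4 + 8×5×2 ≡ 8 (mod 45)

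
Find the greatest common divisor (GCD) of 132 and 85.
1

Using the Euclidean algorithm:
132 = 1 × 85 + 47
85 = 1 × 47 + 38
47 = 1 × 38 + 9
38 = 4 × 9 + 2
9 = 4 × 2 + 1
2 = 2 × 1 + 0

GCD(132, 85) = 1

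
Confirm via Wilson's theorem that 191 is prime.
(190)! mod 191 = 190. Since this equals -1 (mod 191), Wilson confirms 191 is prime.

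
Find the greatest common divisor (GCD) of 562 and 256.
2

Using the Euclidean algorithm:
562 = 2 × 256 + 50
256 = 5 × 50 + 6
50 = 8 × 6 + 2
6 = 3 × 2 + 0

GCD(562, 256) = 2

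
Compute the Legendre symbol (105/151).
(105/151) = 105^{75} mod 151 = 1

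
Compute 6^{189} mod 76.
20

Using successive squaring:
Binary expansion of 189: 10111101
Powers of 6 mod 76 (each is the square of the previous):
  6^1 ≡ 6 (mod 76)
  6^2 ≡ 6² = 36 ≡ 36 (mod 76)
  6^4 ≡ 36² = 1296 ≡ 4 (mod 76)
  6^8 ≡ 4² = 16 ≡ 16 (mod 76)
  6^16 ≡ 16² = 256 ≡ 28 (mod 76)
  6^32 ≡ 28² = 784 ≡ 24 (mod 76)
  6^64 ≡ 24² = 576 ≡ 44 (mod 76)
  6^128 ≡ 44² = 1936 ≡ 36 (mod 76)
189 = 128 + 32 + 16 + 8 + 4 + 1, so 6^189 = 6^128 × 6^32 × 6^16 × 6^8 × 6^4 × 6^1 ≡ 36 × 24 × 28 × 16 × 4 × 6 (mod 76)
Multiplying step by step:
  36 × 24 = 864 ≡ 28 (mod 76)
  28 × 28 = 784 ≡ 24 (mod 76)
  24 × 16 = 384 ≡ 4 (mod 76)
  4 × 4 = 16 ≡ 16 (mod 76)
  16 × 6 = 96 ≡ 20 (mod 76)
Result: 6^189 ≡ 20 (mod 76)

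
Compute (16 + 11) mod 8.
3

(16 + 11) = 27
27 mod 8 = 3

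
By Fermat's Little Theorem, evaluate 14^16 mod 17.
By Fermat's Little Theorem, 14^{16} ≡ 1 (mod 17) since 17 is prime and gcd(14, 17) = 1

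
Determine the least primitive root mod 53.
p - 1 = 52 has prime divisors 2, 13. h is a primitive root mod 53 iff h^(52/q) ≢ 1 (mod 53) for each such q.
h = 2: 2^26 ≡ 52, 2^4 ≡ 16 (mod 53); none is 1, so 2 has order 52 and is a primitive root.
The smallest primitive root mod 53 is g = 2.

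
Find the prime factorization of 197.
197

Divide by primes starting from smallest:
197 ÷ 197 = 1

197 = 197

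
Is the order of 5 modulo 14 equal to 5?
No, the actual order is 6, not 5.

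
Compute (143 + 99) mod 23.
12

(143 + 99) = 242
242 mod 23 = 12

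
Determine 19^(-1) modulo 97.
19^(-1) ≡ 46 (mod 97). Verification: 19 × 46 = 874 ≡ 1 (mod 97)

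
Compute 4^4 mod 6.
4 = 4 (binary 100). Repeated squaring mod 6: 4^1 ≡ 4; 4^2 ≡ 4² = 16 ≡ 4; 4^4 ≡ 4² = 16 ≡ 4. So 4^4 ≡ 4 (mod 6).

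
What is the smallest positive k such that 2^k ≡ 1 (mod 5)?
Powers of 2 mod 5: 2^1≡2, 2^2≡4, 2^3≡3, 2^4≡1. Order = 4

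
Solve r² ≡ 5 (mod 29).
The square roots of 5 mod 29 are 18 and 11. Verify: 18² = 324 ≡ 5 (mod 29)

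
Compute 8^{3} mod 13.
5

Using successive squaring:
Binary expansion of 3: 11
Powers of 8 mod 13 (each is the square of the previous):
  8^1 ≡ 8 (mod 13)
  8^2 ≡ 8² = 64 ≡ 12 (mod 13)
3 = 2 + 1, so 8^3 = 8^2 × 8^1 ≡ 12 × 8 (mod 13)
Multiplying step by step:
  12 × 8 = 96 ≡ 5 (mod 13)
Result: 8^3 ≡ 5 (mod 13)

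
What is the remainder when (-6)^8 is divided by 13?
(-6) ≡ 7 (mod 13). 8 = 8 (binary 1000). Repeated squaring mod 13: 7^1 ≡ 7; 7^2 ≡ 7² = 49 ≡ 10; 7^4 ≡ 10² = 100 ≡ 9; 7^8 ≡ 9² = 81 ≡ 3. So (-6)^8 ≡ 3 (mod 13).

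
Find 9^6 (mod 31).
6 = 4 + 2 (binary 110). Repeated squaring mod 31: 9^1 ≡ 9; 9^2 ≡ 9² = 81 ≡ 19; 9^4 ≡ 19² = 361 ≡ 20. Multiply: 9^6 = 9^4 × 9^2 ≡ 20 × 19 (mod 31): 20 × 19 = 380 ≡ 8. So 9^6 ≡ 8 (mod 31).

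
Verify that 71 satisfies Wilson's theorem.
(70)! mod 71 = 70. Since this equals -1 (mod 71), Wilson confirms 71 is prime.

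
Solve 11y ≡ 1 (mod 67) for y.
11^(-1) ≡ 61 (mod 67). Verification: 11 × 61 = 671 ≡ 1 (mod 67)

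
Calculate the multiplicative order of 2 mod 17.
Powers of 2 mod 17: 2^1≡2, 2^2≡4, 2^3≡8, 2^4≡16, 2^5≡15, 2^6≡13, 2^7≡9, 2^8≡1. Order = 8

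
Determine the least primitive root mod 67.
p - 1 = 66 has prime divisors 2, 3, 11. h is a primitive root mod 67 iff h^(66/q) ≢ 1 (mod 67) for each such q.
h = 2: 2^33 ≡ 66, 2^22 ≡ 37, 2^6 ≡ 64 (mod 67); none is 1, so 2 has order 66 and is a primitive root.
The smallest primitive root mod 67 is g = 2.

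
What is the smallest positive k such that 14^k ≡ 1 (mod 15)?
Powers of 14 mod 15: 14^1≡14, 14^2≡1. Order = 2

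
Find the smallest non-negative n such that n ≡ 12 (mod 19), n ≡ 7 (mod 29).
297

Using the Chinese Remainder Theorem:
M = product of moduli = 551
For equation 1: M_1 = 29, 29 ≡ 10 (mod 19), inverse of 29 mod 19 is 2 (check: 10 × 2 = 20 ≡ 1 (mod 19))
For equation 2: M_2 = 19, 19 ≡ 19 (mod 29), inverse of 19 mod 29 is 26 (check: 19 × 26 = 494 ≡ 1 (mod 29))
Combine: n ≡ Σ r_i×M_i×(M_i⁻¹ mod m_i) = 12×29×2 + 7×19×26 = 696 + 3458 = 4154
4154 mod 551 = 297
n ≡ 297 (mod 551)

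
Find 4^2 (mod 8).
2 = 2 (binary 10). Repeated squaring mod 8: 4^1 ≡ 4; 4^2 ≡ 4² = 16 ≡ 0. So 4^2 ≡ 0 (mod 8).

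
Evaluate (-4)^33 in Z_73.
Using repeated squaring. (-4) ≡ 69 (mod 73). 33 = 32 + 1 (binary 100001). Repeated squaring mod 73: 69^1 ≡ 69; 69^2 ≡ 69² = 4761 ≡ 16; 69^4 ≡ 16² = 256 ≡ 37; 69^8 ≡ 37² = 1369 ≡ 55; 69^16 ≡ 55² = 3025 ≡ 32; 69^32 ≡ 32² = 1024 ≡ 2. Multiply: (-4)^33 ≡ 69^32 × 69^1 ≡ 2 × 69 (mod 73): 2 × 69 = 138 ≡ 65. So (-4)^33 ≡ 65 (mod 73).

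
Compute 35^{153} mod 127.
16

Using successive squaring:
Binary expansion of 153: 10011001
Powers of 35 mod 127 (each is the square of the previous):
  35^1 ≡ 35 (mod 127)
  35^2 ≡ 35² = 1225 ≡ 82 (mod 127)
  35^4 ≡ 82² = 6724 ≡ 120 (mod 127)
  35^8 ≡ 120² = 14400 ≡ 49 (mod 127)
  35^16 ≡ 49² = 2401 ≡ 115 (mod 127)
  35^32 ≡ 115² = 13225 ≡ 17 (mod 127)
  35^64 ≡ 17² = 289 ≡ 35 (mod 127)
  35^128 ≡ 35² = 1225 ≡ 82 (mod 127)
153 = 128 + 16 + 8 + 1, so 35^153 = 35^128 × 35^16 × 35^8 × 35^1 ≡ 82 × 115 × 49 × 35 (mod 127)
Multiplying step by step:
  82 × 115 = 9430 ≡ 32 (mod 127)
  32 × 49 = 1568 ≡ 44 (mod 127)
  44 × 35 = 1540 ≡ 16 (mod 127)
Result: 35^153 ≡ 16 (mod 127)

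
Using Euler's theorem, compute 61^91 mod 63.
By Euler: 61^{36} ≡ 1 (mod 63) since gcd(61, 63) = 1. 91 = 2×36 + 19. So 61^{91} ≡ 61^{19} ≡ 61 (mod 63)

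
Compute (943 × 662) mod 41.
0

(943 × 662) = 624266
624266 mod 41 = 0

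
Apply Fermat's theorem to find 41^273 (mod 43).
By Fermat: 41^{42} ≡ 1 (mod 43). 273 = 6×42 + 21. So 41^{273} ≡ 41^{21} ≡ 1 (mod 43)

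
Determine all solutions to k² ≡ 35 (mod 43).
The square roots of 35 mod 43 are 11 and 32. Verify: 11² = 121 ≡ 35 (mod 43)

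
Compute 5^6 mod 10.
6 = 4 + 2 (binary 110). Repeated squaring mod 10: 5^1 ≡ 5; 5^2 ≡ 5² = 25 ≡ 5; 5^4 ≡ 5² = 25 ≡ 5. Multiply: 5^6 = 5^4 × 5^2 ≡ 5 × 5 (mod 10): 5 × 5 = 25 ≡ 5. So 5^6 ≡ 5 (mod 10).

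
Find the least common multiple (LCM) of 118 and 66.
3894

First find GCD(118, 66) using the Euclidean algorithm:
118 = 1 × 66 + 52
66 = 1 × 52 + 14
52 = 3 × 14 + 10
14 = 1 × 10 + 4
10 = 2 × 4 + 2
4 = 2 × 2 + 0
GCD(118, 66) = 2

LCM formula: LCM(a, b) = (a × b) / GCD(a, b)
LCM(118, 66) = (118 × 66) / 2
LCM(118, 66) = 7788 / 2
LCM(118, 66) = 3894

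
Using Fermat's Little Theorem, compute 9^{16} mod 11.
9

By Fermat's Little Theorem, a^(p-1) ≡ 1 (mod p) for prime p and gcd(a, p) = 1
Here p = 11, so 9^10 ≡ 1 (mod 11)
We can reduce the exponent: 16 mod 10 = 6
So 9^16 ≡ 9^6 (mod 11)
Computing: 9^6 mod 11 = 9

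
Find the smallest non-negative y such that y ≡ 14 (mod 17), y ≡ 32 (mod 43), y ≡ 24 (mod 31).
18221

Using the Chinese Remainder Theorem:
M = product of moduli = 22661
For equation 1: M_1 = 1333, 1333 ≡ 7 (mod 17), inverse of 1333 mod 17 is 5 (check: 7 × 5 = 35 ≡ 1 (mod 17))
For equation 2: M_2 = 527, 527 ≡ 11 (mod 43), inverse of 527 mod 43 is 4 (check: 11 × 4 = 44 ≡ 1 (mod 43))
For equation 3: M_3 = 731, 731 ≡ 18 (mod 31), inverse of 731 mod 31 is 19 (check: 18 × 19 = 342 ≡ 1 (mod 31))
Combine: y ≡ Σ r_i×M_i×(M_i⁻¹ mod m_i) = 14×1333×5 + 32×527×4 + 24×731×19 = 93310 + 67456 + 333336 = 494102
494102 mod 22661 = 18221
y ≡ 18221 (mod 22661)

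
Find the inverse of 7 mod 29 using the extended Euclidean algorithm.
Extended GCD: 7(-4) + 29(1) = 1. So 7^(-1) ≡ 25 ≡ 25 (mod 29). Verify: 7 × 25 = 175 ≡ 1 (mod 29)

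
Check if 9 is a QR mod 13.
By Euler's criterion: 9^{6} ≡ 1 (mod 13). Since this equals 1, 9 is a QR.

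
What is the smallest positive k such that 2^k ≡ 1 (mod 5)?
Powers of 2 mod 5: 2^1≡2, 2^2≡4, 2^3≡3, 2^4≡1. Order = 4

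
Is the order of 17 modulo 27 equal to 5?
No, the actual order is 6, not 5.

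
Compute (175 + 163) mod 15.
8

(175 + 163) = 338
338 mod 15 = 8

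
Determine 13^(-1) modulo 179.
13^(-1) ≡ 124 (mod 179). Verification: 13 × 124 = 1612 ≡ 1 (mod 179)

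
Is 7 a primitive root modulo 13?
p - 1 = 12 has prime divisors 2, 3. Check 7^(12/q) mod 13 for each: 7^(12/2) = 7^6 ≡ 12, 7^(12/3) = 7^4 ≡ 9 (mod 13). None of these is 1, so 7 has order 12 = φ(13), so it is a primitive root mod 13.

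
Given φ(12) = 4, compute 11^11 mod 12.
By Euler: 11^{4} ≡ 1 (mod 12) since gcd(11, 12) = 1. 11 = 2×4 + 3. So 11^{11} ≡ 11^{3} ≡ 11 (mod 12)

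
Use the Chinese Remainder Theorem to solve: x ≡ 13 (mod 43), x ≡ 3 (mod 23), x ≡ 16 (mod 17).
2464

Using the Chinese Remainder Theorem:
M = product of moduli = 16813
For equation 1: M_1 = 391, 391 ≡ 4 (mod 43), inverse of 391 mod 43 is 11 (check: 4 × 11 = 44 ≡ 1 (mod 43))
For equation 2: M_2 = 731, 731 ≡ 18 (mod 23), inverse of 731 mod 23 is 9 (check: 18 × 9 = 162 ≡ 1 (mod 23))
For equation 3: M_3 = 989, 989 ≡ 3 (mod 17), inverse of 989 mod 17 is 6 (check: 3 × 6 = 18 ≡ 1 (mod 17))
Combine: x ≡ Σ r_i×M_i×(M_i⁻¹ mod m_i) = 13×391×11 + 3×731×9 + 16×989×6 = 55913 + 19737 + 94944 = 170594
170594 mod 16813 = 2464
x ≡ 2464 (mod 16813)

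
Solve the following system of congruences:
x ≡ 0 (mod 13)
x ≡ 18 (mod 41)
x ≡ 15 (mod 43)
9776

Using the Chinese Remainder Theorem:
M = product of moduli = 22919
For equation 1: M_1 = 1763, 1763 ≡ 8 (mod 13), inverse of 1763 mod 13 is 5 (check: 8 × 5 = 40 ≡ 1 (mod 13))
For equation 2: M_2 = 559, 559 ≡ 26 (mod 41), inverse of 559 mod 41 is 30 (check: 26 × 30 = 780 ≡ 1 (mod 41))
For equation 3: M_3 = 533, 533 ≡ 17 (mod 43), inverse of 533 mod 43 is 38 (check: 17 × 38 = 646 ≡ 1 (mod 43))
Combine: x ≡ Σ r_i×M_i×(M_i⁻¹ mod m_i) = 0×1763×5 + 18×559×30 + 15×533×38 = 0 + 301860 + 303810 = 605670
605670 mod 22919 = 9776
x ≡ 9776 (mod 22919)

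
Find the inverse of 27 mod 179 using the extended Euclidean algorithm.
Extended GCD: 27(-53) + 179(8) = 1. So 27^(-1) ≡ 126 ≡ 126 (mod 179). Verify: 27 × 126 = 3402 ≡ 1 (mod 179)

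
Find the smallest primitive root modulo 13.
2

A primitive root g modulo p has order p-1 = 12
Prime divisors of 12: [2, 3]
g is a primitive root iff g^(12/q) ≢ 1 (mod 13) for each prime divisor q
Testing small values:
  g = 2: 2^6 ≡ 12, 2^4 ≡ 3 (mod 13) → none is 1, primitive root!
The smallest primitive root is 2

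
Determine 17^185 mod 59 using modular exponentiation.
Using Fermat: 17^{58} ≡ 1 (mod 59). 185 ≡ 11 (mod 58). So 17^{185} ≡ 17^{11} ≡ 27 (mod 59)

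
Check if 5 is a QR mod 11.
By Euler's criterion: 5^{5} ≡ 1 (mod 11). Since this equals 1, 5 is a QR.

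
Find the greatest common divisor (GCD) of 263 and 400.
1

Using the Euclidean algorithm:
263 = 0 × 400 + 263
400 = 1 × 263 + 137
263 = 1 × 137 + 126
137 = 1 × 126 + 11
126 = 11 × 11 + 5
11 = 2 × 5 + 1
5 = 5 × 1 + 0

GCD(263, 400) = 1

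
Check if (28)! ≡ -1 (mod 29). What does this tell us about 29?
(28)! mod 29 = 28. Since this equals -1 (mod 29), Wilson confirms 29 is prime.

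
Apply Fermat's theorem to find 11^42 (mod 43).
By Fermat's Little Theorem, 11^{42} ≡ 1 (mod 43) since 43 is prime and gcd(11, 43) = 1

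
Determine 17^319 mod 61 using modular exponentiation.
Using Fermat: 17^{60} ≡ 1 (mod 61). 319 ≡ 19 (mod 60). So 17^{319} ≡ 17^{19} ≡ 51 (mod 61)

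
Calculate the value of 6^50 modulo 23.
Using Fermat: 6^{22} ≡ 1 (mod 23). 50 ≡ 6 (mod 22). So 6^{50} ≡ 6^{6} ≡ 12 (mod 23)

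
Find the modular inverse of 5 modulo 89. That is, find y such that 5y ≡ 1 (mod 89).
18

Using Extended Euclidean Algorithm:
gcd(5, 89) = 1
Bezout coefficients: 5 × 18 + 89 × -1 = 1
So 5 × 18 ≡ 1 (mod 89)
The inverse is 18 mod 89 = 18
Verification: 5 × 18 = 90 = 1 × 89 + 1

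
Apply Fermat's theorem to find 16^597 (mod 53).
By Fermat: 16^{52} ≡ 1 (mod 53). 597 ≡ 25 (mod 52). So 16^{597} ≡ 16^{25} ≡ 10 (mod 53)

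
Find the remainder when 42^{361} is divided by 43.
By Fermat: 42^{42} ≡ 1 (mod 43). 361 = 8×42 + 25. So 42^{361} ≡ 42^{25} ≡ 42 (mod 43)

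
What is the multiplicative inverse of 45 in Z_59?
45^(-1) ≡ 21 (mod 59). Verification: 45 × 21 = 945 ≡ 1 (mod 59)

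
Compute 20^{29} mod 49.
20

Using successive squaring:
Binary expansion of 29: 11101
Powers of 20 mod 49 (each is the square of the previous):
  20^1 ≡ 20 (mod 49)
  20^2 ≡ 20² = 400 ≡ 8 (mod 49)
  20^4 ≡ 8² = 64 ≡ 15 (mod 49)
  20^8 ≡ 15² = 225 ≡ 29 (mod 49)
  20^16 ≡ 29² = 841 ≡ 8 (mod 49)
29 = 16 + 8 + 4 + 1, so 20^29 = 20^16 × 20^8 × 20^4 × 20^1 ≡ 8 × 29 × 15 × 20 (mod 49)
Multiplying step by step:
  8 × 29 = 232 ≡ 36 (mod 49)
  36 × 15 = 540 ≡ 1 (mod 49)
  1 × 20 = 20 ≡ 20 (mod 49)
Result: 20^29 ≡ 20 (mod 49)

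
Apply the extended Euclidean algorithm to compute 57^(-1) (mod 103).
Extended GCD: 57(47) + 103(-26) = 1. So 57^(-1) ≡ 47 ≡ 47 (mod 103). Verify: 57 × 47 = 2679 ≡ 1 (mod 103)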